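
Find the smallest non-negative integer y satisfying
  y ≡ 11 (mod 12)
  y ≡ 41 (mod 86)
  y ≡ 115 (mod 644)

gcd(12, 86) = 2 and 2 | (41 − 11), so the pair is consistent; merging gives y ≡ 299 (mod 516), where 516 = lcm(12, 86).
gcd(516, 644) = 4 and 4 | (115 − 299), so the pair is consistent; merging gives y ≡ 47771 (mod 83076), where 83076 = lcm(516, 644).
The solution is unique modulo lcm(12, 86, 644) = 83076.

47771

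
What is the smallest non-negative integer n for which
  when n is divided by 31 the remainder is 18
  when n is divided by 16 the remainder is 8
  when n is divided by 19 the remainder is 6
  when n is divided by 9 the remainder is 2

The moduli are pairwise coprime; M = 31·16·19·9 = 84816.
M/31 = 2736; 2736 ≡ 8 (mod 31); 8·4 ≡ 1, so inverse 4.
M/16 = 5301; 5301 ≡ 5 (mod 16); 5·13 ≡ 1, so inverse 13.
M/19 = 4464; 4464 ≡ 18 (mod 19); 18·18 ≡ 1, so inverse 18.
M/9 = 9424; 9424 ≡ 1 (mod 9), inverse 1.
n ≡ 18·2736·4 + 8·5301·13 + 6·4464·18 + 2·9424·1 = 1249256.
1249256 mod 84816 = 61832.

61832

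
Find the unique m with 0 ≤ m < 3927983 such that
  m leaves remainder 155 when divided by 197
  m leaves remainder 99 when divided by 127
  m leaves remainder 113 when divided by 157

360271

From m ≡ 155 (mod 197) write m = 155 + 197t. Substituting into m ≡ 99 (mod 127) gives 197t ≡ 71 (mod 127), and since 70⁻¹ ≡ 49 (mod 127), t ≡ 50. Hence m ≡ 155 + 197·50 = 10005 (mod 25019).
From m ≡ 10005 (mod 25019) write m = 10005 + 25019t. Substituting into m ≡ 113 (mod 157) gives 25019t ≡ 156 (mod 157), and since 56⁻¹ ≡ 143 (mod 157), t ≡ 14. Hence m ≡ 10005 + 25019·14 = 360271 (mod 3927983).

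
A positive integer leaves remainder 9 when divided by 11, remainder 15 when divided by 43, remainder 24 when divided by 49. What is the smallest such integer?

Combine the congruences pairwise.
From x ≡ 9 (mod 11) write x = 9 + 11t. Substituting into x ≡ 15 (mod 43) gives 11t ≡ 6 (mod 43), and since 11⁻¹ ≡ 4 (mod 43), t ≡ 24. Hence x ≡ 9 + 11·24 = 273 (mod 473).
From x ≡ 273 (mod 473) write x = 273 + 473t. Substituting into x ≡ 24 (mod 49) gives 473t ≡ 45 (mod 49), and since 32⁻¹ ≡ 23 (mod 49), t ≡ 6. Hence x ≡ 273 + 473·6 = 3111 (mod 23177).

3111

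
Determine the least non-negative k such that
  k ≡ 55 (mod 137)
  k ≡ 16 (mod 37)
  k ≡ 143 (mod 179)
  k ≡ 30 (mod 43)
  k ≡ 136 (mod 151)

The moduli are pairwise coprime; N = 137·37·179·43·151 = 5891430043.
N/137 = 43003139; 43003139 ≡ 72 (mod 137); 72·59 ≡ 1, so inverse 59.
N/37 = 159227839; 159227839 ≡ 4 (mod 37); 4·28 ≡ 1, so inverse 28.
N/179 = 32913017; 32913017 ≡ 108 (mod 179); 108·121 ≡ 1, so inverse 121.
N/43 = 137010001; 137010001 ≡ 4 (mod 43); 4·11 ≡ 1, so inverse 11.
N/151 = 39016093; 39016093 ≡ 109 (mod 151); 109·133 ≡ 1, so inverse 133.
k ≡ 55·43003139·59 + 16·159227839·28 + 143·32913017·121 + 30·137010001·11 + 136·39016093·133 = 1531309581592.
1531309581592 mod 5891430043 = 5429200455.

5429200455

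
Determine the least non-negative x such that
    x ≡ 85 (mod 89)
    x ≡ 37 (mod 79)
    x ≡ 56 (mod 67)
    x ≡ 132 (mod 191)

The moduli are pairwise coprime; N = 89·79·67·191 = 89975707.
N/89 = 1010963; 1010963 ≡ 12 (mod 89); 12·52 ≡ 1, so inverse 52.
N/79 = 1138933; 1138933 ≡ 69 (mod 79); 69·71 ≡ 1, so inverse 71.
N/67 = 1342921; 1342921 ≡ 40 (mod 67); 40·62 ≡ 1, so inverse 62.
N/191 = 471077; 471077 ≡ 71 (mod 191); 71·113 ≡ 1, so inverse 113.
x ≡ 85·1010963·52 + 37·1138933·71 + 56·1342921·62 + 132·471077·113 = 19149639695.
19149639695 mod 89975707 = 74789811.

74789811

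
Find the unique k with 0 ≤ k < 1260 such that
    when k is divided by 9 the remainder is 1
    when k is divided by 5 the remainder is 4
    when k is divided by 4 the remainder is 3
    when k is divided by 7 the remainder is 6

559

Combine the congruences pairwise.
From k ≡ 1 (mod 9) write k = 1 + 9t. Substituting into k ≡ 4 (mod 5) gives 9t ≡ 3 (mod 5), and since 4⁻¹ ≡ 4 (mod 5), t ≡ 2. Hence k ≡ 1 + 9·2 = 19 (mod 45).
From k ≡ 19 (mod 45) write k = 19 + 45t. Substituting into k ≡ 3 (mod 4) gives 45t ≡ 0 (mod 4), and since 1⁻¹ ≡ 1 (mod 4), t ≡ 0. Hence k ≡ 19 + 45·0 = 19 (mod 180).
From k ≡ 19 (mod 180) write k = 19 + 180t. Substituting into k ≡ 6 (mod 7) gives 180t ≡ 1 (mod 7), and since 5⁻¹ ≡ 3 (mod 7), t ≡ 3. Hence k ≡ 19 + 180·3 = 559 (mod 1260).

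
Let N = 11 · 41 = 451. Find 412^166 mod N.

Mod 11: 412 ≡ 5; by Fermat, exponent reduces to 166 mod 10 = 6; 5^6 ≡ 5 (mod 11).
Mod 41: 412 ≡ 2; by Fermat, exponent reduces to 166 mod 40 = 6; 2^6 ≡ 23 (mod 41).
Combine by CRT: x ≡ 5 (mod 11), x ≡ 23 (mod 41) ⇒ x ≡ 269 (mod 451).

269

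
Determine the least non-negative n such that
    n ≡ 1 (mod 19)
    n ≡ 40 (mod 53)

305

From n ≡ 1 (mod 19) write n = 1 + 19t. Substituting into n ≡ 40 (mod 53) gives 19t ≡ 39 (mod 53), and since 19⁻¹ ≡ 14 (mod 53), t ≡ 16. Hence n ≡ 1 + 19·16 = 305 (mod 1007).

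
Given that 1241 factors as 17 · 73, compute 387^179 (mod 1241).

Mod 17: 387 ≡ 13; by Fermat, exponent reduces to 179 mod 16 = 3; 13^3 ≡ 4 (mod 17).
Mod 73: 387 ≡ 22; by Fermat, exponent reduces to 179 mod 72 = 35; 22^35 ≡ 63 (mod 73).
Combine by CRT: x ≡ 4 (mod 17), x ≡ 63 (mod 73) ⇒ x ≡ 939 (mod 1241).

939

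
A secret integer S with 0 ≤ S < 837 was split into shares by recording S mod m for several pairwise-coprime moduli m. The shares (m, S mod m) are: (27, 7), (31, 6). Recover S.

Combine the congruences pairwise.
From S ≡ 7 (mod 27) write S = 7 + 27t. Substituting into S ≡ 6 (mod 31) gives 27t ≡ 30 (mod 31), and since 27⁻¹ ≡ 23 (mod 31), t ≡ 8. Hence S ≡ 7 + 27·8 = 223 (mod 837).

223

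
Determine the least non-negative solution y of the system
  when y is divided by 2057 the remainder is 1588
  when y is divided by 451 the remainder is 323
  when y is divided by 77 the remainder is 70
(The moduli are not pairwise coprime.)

244314

Combine the congruences pairwise.
gcd(2057, 451) = 11 and 11 | (323 − 1588), so the pair is consistent; merging gives y ≡ 75640 (mod 84337), where 84337 = lcm(2057, 451).
gcd(84337, 77) = 11 and 11 | (70 − 75640), so the pair is consistent; merging gives y ≡ 244314 (mod 590359), where 590359 = lcm(84337, 77).
The solution is unique modulo lcm(2057, 451, 77) = 590359.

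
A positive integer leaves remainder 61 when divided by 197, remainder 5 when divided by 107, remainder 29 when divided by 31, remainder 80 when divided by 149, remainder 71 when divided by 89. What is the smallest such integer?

2921548870

The moduli are pairwise coprime; N = 197·107·31·149·89 = 8665387189.
N/197 = 43986737; 43986737 ≡ 183 (mod 197); 183·14 ≡ 1, so inverse 14.
N/107 = 80984927; 80984927 ≡ 51 (mod 107); 51·21 ≡ 1, so inverse 21.
N/31 = 279528619; 279528619 ≡ 7 (mod 31); 7·9 ≡ 1, so inverse 9.
N/149 = 58156961; 58156961 ≡ 26 (mod 149); 26·86 ≡ 1, so inverse 86.
N/89 = 97363901; 97363901 ≡ 37 (mod 89); 37·77 ≡ 1, so inverse 77.
m ≡ 61·43986737·14 + 5·80984927·21 + 29·279528619·9 + 80·58156961·86 + 71·97363901·77 = 1051433398739.
1051433398739 mod 8665387189 = 2921548870.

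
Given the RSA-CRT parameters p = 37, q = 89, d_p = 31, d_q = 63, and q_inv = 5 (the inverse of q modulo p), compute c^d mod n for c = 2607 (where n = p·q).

m₁ = c^(d_p) mod p: c ≡ 17 (mod 37), and 17^31 mod 37 = 2.
m₂ = c^(d_q) mod q: c ≡ 26 (mod 89), and 26^63 mod 89 = 7.
h = q_inv·(m₁ − m₂) mod p = 5·(2 − 7) mod 37 = 12.
m = m₂ + h·q = 7 + 12·89 = 1075.

1075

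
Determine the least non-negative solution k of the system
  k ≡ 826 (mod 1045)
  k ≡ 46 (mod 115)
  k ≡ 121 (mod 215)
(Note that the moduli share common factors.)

gcd(1045, 115) = 5 and 5 | (46 − 826), so the pair is consistent; merging gives k ≡ 15456 (mod 24035), where 24035 = lcm(1045, 115).
gcd(24035, 215) = 5 and 5 | (121 − 15456), so the pair is consistent; merging gives k ≡ 856681 (mod 1033505), where 1033505 = lcm(24035, 215).
The solution is unique modulo lcm(1045, 115, 215) = 1033505.

856681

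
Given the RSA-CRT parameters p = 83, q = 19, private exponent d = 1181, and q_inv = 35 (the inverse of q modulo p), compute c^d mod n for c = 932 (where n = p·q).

1103

d_p = d mod (p−1) = 1181 mod 82 = 33; d_q = d mod (q−1) = 11.
m₁ = c^(d_p) mod p: c ≡ 19 (mod 83), and 19^33 mod 83 = 24.
m₂ = c^(d_q) mod q: c ≡ 1 (mod 19), and 1^11 mod 19 = 1.
h = q_inv·(m₁ − m₂) mod p = 35·(24 − 1) mod 83 = 58.
m = m₂ + h·q = 1 + 58·19 = 1103.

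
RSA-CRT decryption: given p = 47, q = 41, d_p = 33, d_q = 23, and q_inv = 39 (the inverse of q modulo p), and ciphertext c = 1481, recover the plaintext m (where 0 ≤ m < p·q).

m₁ = c^(d_p) mod p: c ≡ 24 (mod 47), and 24^33 mod 47 = 14.
m₂ = c^(d_q) mod q: c ≡ 5 (mod 41), and 5^23 mod 41 = 2.
h = q_inv·(m₁ − m₂) mod p = 39·(14 − 2) mod 47 = 45.
m = m₂ + h·q = 2 + 45·41 = 1847.

1847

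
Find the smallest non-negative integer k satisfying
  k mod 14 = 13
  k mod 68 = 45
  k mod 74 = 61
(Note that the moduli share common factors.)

gcd(14, 68) = 2 and 2 | (45 − 13), so the pair is consistent; merging gives k ≡ 181 (mod 476), where 476 = lcm(14, 68).
gcd(476, 74) = 2 and 2 | (61 − 181), so the pair is consistent; merging gives k ≡ 11605 (mod 17612), where 17612 = lcm(476, 74).
The solution is unique modulo lcm(14, 68, 74) = 17612.

11605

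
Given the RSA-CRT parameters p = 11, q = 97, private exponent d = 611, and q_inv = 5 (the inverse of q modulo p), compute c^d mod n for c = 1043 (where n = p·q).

966

d_p = d mod (p−1) = 611 mod 10 = 1; d_q = d mod (q−1) = 35.
m₁ = c^(d_p) mod p: c ≡ 9 (mod 11), and 9^1 mod 11 = 9.
m₂ = c^(d_q) mod q: c ≡ 73 (mod 97), and 73^35 mod 97 = 93.
h = q_inv·(m₁ − m₂) mod p = 5·(9 − 93) mod 11 = 9.
m = m₂ + h·q = 93 + 9·97 = 966.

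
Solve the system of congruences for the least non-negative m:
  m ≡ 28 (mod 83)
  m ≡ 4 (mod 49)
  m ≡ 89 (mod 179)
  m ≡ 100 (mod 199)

91526369

From m ≡ 28 (mod 83) write m = 28 + 83t. Substituting into m ≡ 4 (mod 49) gives 83t ≡ 25 (mod 49), and since 34⁻¹ ≡ 13 (mod 49), t ≡ 31. Hence m ≡ 28 + 83·31 = 2601 (mod 4067).
From m ≡ 2601 (mod 4067) write m = 2601 + 4067t. Substituting into m ≡ 89 (mod 179) gives 4067t ≡ 173 (mod 179), and since 129⁻¹ ≡ 68 (mod 179), t ≡ 129. Hence m ≡ 2601 + 4067·129 = 527244 (mod 727993).
From m ≡ 527244 (mod 727993) write m = 527244 + 727993t. Substituting into m ≡ 100 (mod 199) gives 727993t ≡ 7 (mod 199), and since 51⁻¹ ≡ 160 (mod 199), t ≡ 125. Hence m ≡ 527244 + 727993·125 = 91526369 (mod 144870607).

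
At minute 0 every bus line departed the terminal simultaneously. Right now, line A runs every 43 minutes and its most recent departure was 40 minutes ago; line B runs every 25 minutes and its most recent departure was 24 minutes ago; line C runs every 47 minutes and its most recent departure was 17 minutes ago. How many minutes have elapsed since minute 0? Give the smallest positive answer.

The moduli are pairwise coprime; N = 43·25·47 = 50525.
N/43 = 1175; 1175 ≡ 14 (mod 43); 14·40 ≡ 1, so inverse 40.
N/25 = 2021; 2021 ≡ 21 (mod 25); 21·6 ≡ 1, so inverse 6.
N/47 = 1075; 1075 ≡ 41 (mod 47); 41·39 ≡ 1, so inverse 39.
t ≡ 40·1175·40 + 24·2021·6 + 17·1075·39 = 2883749.
2883749 mod 50525 = 3824.

3824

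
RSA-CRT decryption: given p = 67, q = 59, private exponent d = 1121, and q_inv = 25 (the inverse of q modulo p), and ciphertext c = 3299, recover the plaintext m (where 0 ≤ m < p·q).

1696

d_p = d mod (p−1) = 1121 mod 66 = 65; d_q = d mod (q−1) = 19.
m₁ = c^(d_p) mod p: c ≡ 16 (mod 67), and 16^65 mod 67 = 21.
m₂ = c^(d_q) mod q: c ≡ 54 (mod 59), and 54^19 mod 59 = 44.
h = q_inv·(m₁ − m₂) mod p = 25·(21 − 44) mod 67 = 28.
m = m₂ + h·q = 44 + 28·59 = 1696.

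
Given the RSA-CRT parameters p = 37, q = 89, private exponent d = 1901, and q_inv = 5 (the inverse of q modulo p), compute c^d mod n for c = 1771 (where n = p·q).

2296

d_p = d mod (p−1) = 1901 mod 36 = 29; d_q = d mod (q−1) = 53.
m₁ = c^(d_p) mod p: c ≡ 32 (mod 37), and 32^29 mod 37 = 2.
m₂ = c^(d_q) mod q: c ≡ 80 (mod 89), and 80^53 mod 89 = 71.
h = q_inv·(m₁ − m₂) mod p = 5·(2 − 71) mod 37 = 25.
m = m₂ + h·q = 71 + 25·89 = 2296.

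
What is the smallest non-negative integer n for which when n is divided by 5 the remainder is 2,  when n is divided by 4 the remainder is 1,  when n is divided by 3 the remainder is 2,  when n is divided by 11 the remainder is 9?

317

The moduli are pairwise coprime; M = 5·4·3·11 = 660.
M/5 = 132; 132 ≡ 2 (mod 5); 2·3 ≡ 1, so inverse 3.
M/4 = 165; 165 ≡ 1 (mod 4), inverse 1.
M/3 = 220; 220 ≡ 1 (mod 3), inverse 1.
M/11 = 60; 60 ≡ 5 (mod 11); 5·9 ≡ 1, so inverse 9.
n ≡ 2·132·3 + 1·165·1 + 2·220·1 + 9·60·9 = 6257.
6257 mod 660 = 317.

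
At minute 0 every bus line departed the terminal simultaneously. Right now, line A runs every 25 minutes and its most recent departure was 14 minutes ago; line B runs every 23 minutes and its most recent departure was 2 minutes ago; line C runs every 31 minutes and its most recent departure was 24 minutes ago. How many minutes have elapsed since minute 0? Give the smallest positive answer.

13664

The moduli are pairwise coprime; N = 25·23·31 = 17825.
N/25 = 713; 713 ≡ 13 (mod 25); 13·2 ≡ 1, so inverse 2.
N/23 = 775; 775 ≡ 16 (mod 23); 16·13 ≡ 1, so inverse 13.
N/31 = 575; 575 ≡ 17 (mod 31); 17·11 ≡ 1, so inverse 11.
t ≡ 14·713·2 + 2·775·13 + 24·575·11 = 191914.
191914 mod 17825 = 13664.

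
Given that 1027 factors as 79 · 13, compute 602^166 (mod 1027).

Mod 79: 602 ≡ 49; by Fermat, exponent reduces to 166 mod 78 = 10; 49^10 ≡ 25 (mod 79).
Mod 13: 602 ≡ 4; by Fermat, exponent reduces to 166 mod 12 = 10; 4^10 ≡ 9 (mod 13).
Combine by CRT: x ≡ 25 (mod 79), x ≡ 9 (mod 13) ⇒ x ≡ 815 (mod 1027).

815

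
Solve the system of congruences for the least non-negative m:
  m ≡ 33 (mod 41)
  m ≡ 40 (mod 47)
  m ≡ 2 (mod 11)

7372

Combine the congruences pairwise.
From m ≡ 33 (mod 41) write m = 33 + 41t. Substituting into m ≡ 40 (mod 47) gives 41t ≡ 7 (mod 47), and since 41⁻¹ ≡ 39 (mod 47), t ≡ 38. Hence m ≡ 33 + 41·38 = 1591 (mod 1927).
From m ≡ 1591 (mod 1927) write m = 1591 + 1927t. Substituting into m ≡ 2 (mod 11) gives 1927t ≡ 6 (mod 11), and since 2⁻¹ ≡ 6 (mod 11), t ≡ 3. Hence m ≡ 1591 + 1927·3 = 7372 (mod 21197).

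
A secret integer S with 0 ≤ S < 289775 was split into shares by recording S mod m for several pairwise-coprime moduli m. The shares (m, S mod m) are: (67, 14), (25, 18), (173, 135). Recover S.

Combine the congruences pairwise.
From S ≡ 14 (mod 67) write S = 14 + 67t. Substituting into S ≡ 18 (mod 25) gives 67t ≡ 4 (mod 25), and since 17⁻¹ ≡ 3 (mod 25), t ≡ 12. Hence S ≡ 14 + 67·12 = 818 (mod 1675).
From S ≡ 818 (mod 1675) write S = 818 + 1675t. Substituting into S ≡ 135 (mod 173) gives 1675t ≡ 9 (mod 173), and since 118⁻¹ ≡ 22 (mod 173), t ≡ 25. Hence S ≡ 818 + 1675·25 = 42693 (mod 289775).

42693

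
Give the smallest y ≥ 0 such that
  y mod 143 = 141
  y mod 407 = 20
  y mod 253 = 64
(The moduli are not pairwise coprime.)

Combine the congruences pairwise.
gcd(143, 407) = 11 and 11 | (20 − 141), so the pair is consistent; merging gives y ≡ 427 (mod 5291), where 5291 = lcm(143, 407).
gcd(5291, 253) = 11 and 11 | (64 − 427), so the pair is consistent; merging gives y ≡ 26882 (mod 121693), where 121693 = lcm(5291, 253).
The solution is unique modulo lcm(143, 407, 253) = 121693.

26882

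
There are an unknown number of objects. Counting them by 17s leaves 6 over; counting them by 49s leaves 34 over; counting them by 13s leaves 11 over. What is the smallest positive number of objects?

5718

The moduli are pairwise coprime; M = 17·49·13 = 10829.
M/17 = 637; 637 ≡ 8 (mod 17); 8·15 ≡ 1, so inverse 15.
M/49 = 221; 221 ≡ 25 (mod 49); 25·2 ≡ 1, so inverse 2.
M/13 = 833; 833 ≡ 1 (mod 13), inverse 1.
N ≡ 6·637·15 + 34·221·2 + 11·833·1 = 81521.
81521 mod 10829 = 5718.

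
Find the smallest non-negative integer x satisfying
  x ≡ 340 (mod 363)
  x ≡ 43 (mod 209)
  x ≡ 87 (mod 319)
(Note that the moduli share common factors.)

142999

gcd(363, 209) = 11 and 11 | (43 − 340), so the pair is consistent; merging gives x ≡ 5059 (mod 6897), where 6897 = lcm(363, 209).
gcd(6897, 319) = 11 and 11 | (87 − 5059), so the pair is consistent; merging gives x ≡ 142999 (mod 200013), where 200013 = lcm(6897, 319).
The solution is unique modulo lcm(363, 209, 319) = 200013.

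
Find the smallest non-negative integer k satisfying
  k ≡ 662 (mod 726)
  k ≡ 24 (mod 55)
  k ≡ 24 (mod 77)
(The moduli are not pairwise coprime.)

gcd(726, 55) = 11 and 11 | (24 − 662), so the pair is consistent; merging gives k ≡ 2114 (mod 3630), where 3630 = lcm(726, 55).
gcd(3630, 77) = 11 and 11 | (24 − 2114), so the pair is consistent; merging gives k ≡ 23894 (mod 25410), where 25410 = lcm(3630, 77).
The solution is unique modulo lcm(726, 55, 77) = 25410.

23894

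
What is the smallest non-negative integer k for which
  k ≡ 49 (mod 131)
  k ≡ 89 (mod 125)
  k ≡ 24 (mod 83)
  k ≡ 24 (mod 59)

Combine the congruences pairwise.
From k ≡ 49 (mod 131) write k = 49 + 131t. Substituting into k ≡ 89 (mod 125) gives 131t ≡ 40 (mod 125), and since 6⁻¹ ≡ 21 (mod 125), t ≡ 90. Hence k ≡ 49 + 131·90 = 11839 (mod 16375).
From k ≡ 11839 (mod 16375) write k = 11839 + 16375t. Substituting into k ≡ 24 (mod 83) gives 16375t ≡ 54 (mod 83), and since 24⁻¹ ≡ 45 (mod 83), t ≡ 23. Hence k ≡ 11839 + 16375·23 = 388464 (mod 1359125).
From k ≡ 388464 (mod 1359125) write k = 388464 + 1359125t. Substituting into k ≡ 24 (mod 59) gives 1359125t ≡ 16 (mod 59), and since 1⁻¹ ≡ 1 (mod 59), t ≡ 16. Hence k ≡ 388464 + 1359125·16 = 22134464 (mod 80188375).

22134464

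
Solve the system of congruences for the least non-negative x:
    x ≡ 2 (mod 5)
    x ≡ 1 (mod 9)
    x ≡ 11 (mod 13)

37

The moduli are pairwise coprime; N = 5·9·13 = 585.
N/5 = 117; 117 ≡ 2 (mod 5); 2·3 ≡ 1, so inverse 3.
N/9 = 65; 65 ≡ 2 (mod 9); 2·5 ≡ 1, so inverse 5.
N/13 = 45; 45 ≡ 6 (mod 13); 6·11 ≡ 1, so inverse 11.
x ≡ 2·117·3 + 1·65·5 + 11·45·11 = 6472.
6472 mod 585 = 37.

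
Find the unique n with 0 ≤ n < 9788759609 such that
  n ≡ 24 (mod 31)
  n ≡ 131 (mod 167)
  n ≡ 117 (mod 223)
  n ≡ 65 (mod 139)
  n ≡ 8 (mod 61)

91659584

Combine the congruences pairwise.
From n ≡ 24 (mod 31) write n = 24 + 31t. Substituting into n ≡ 131 (mod 167) gives 31t ≡ 107 (mod 167), and since 31⁻¹ ≡ 97 (mod 167), t ≡ 25. Hence n ≡ 24 + 31·25 = 799 (mod 5177).
From n ≡ 799 (mod 5177) write n = 799 + 5177t. Substituting into n ≡ 117 (mod 223) gives 5177t ≡ 210 (mod 223), and since 48⁻¹ ≡ 79 (mod 223), t ≡ 88. Hence n ≡ 799 + 5177·88 = 456375 (mod 1154471).
From n ≡ 456375 (mod 1154471) write n = 456375 + 1154471t. Substituting into n ≡ 65 (mod 139) gives 1154471t ≡ 27 (mod 139), and since 76⁻¹ ≡ 75 (mod 139), t ≡ 79. Hence n ≡ 456375 + 1154471·79 = 91659584 (mod 160471469).
From n ≡ 91659584 (mod 160471469) write n = 91659584 + 160471469t. Substituting into n ≡ 8 (mod 61) gives 160471469t ≡ 0 (mod 61), and since 50⁻¹ ≡ 11 (mod 61), t ≡ 0. Hence n ≡ 91659584 + 160471469·0 = 91659584 (mod 9788759609).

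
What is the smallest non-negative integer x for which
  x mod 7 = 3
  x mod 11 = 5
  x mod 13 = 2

Combine the congruences pairwise.
From x ≡ 3 (mod 7) write x = 3 + 7t. Substituting into x ≡ 5 (mod 11) gives 7t ≡ 2 (mod 11), and since 7⁻¹ ≡ 8 (mod 11), t ≡ 5. Hence x ≡ 3 + 7·5 = 38 (mod 77).
From x ≡ 38 (mod 77) write x = 38 + 77t. Substituting into x ≡ 2 (mod 13) gives 77t ≡ 3 (mod 13), and since 12⁻¹ ≡ 12 (mod 13), t ≡ 10. Hence x ≡ 38 + 77·10 = 808 (mod 1001).

808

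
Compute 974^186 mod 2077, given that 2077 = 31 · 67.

1566

Mod 31: 974 ≡ 13; by Fermat, exponent reduces to 186 mod 30 = 6; 13^6 ≡ 16 (mod 31).
Mod 67: 974 ≡ 36; by Fermat, exponent reduces to 186 mod 66 = 54; 36^54 ≡ 25 (mod 67).
Combine by CRT: x ≡ 16 (mod 31), x ≡ 25 (mod 67) ⇒ x ≡ 1566 (mod 2077).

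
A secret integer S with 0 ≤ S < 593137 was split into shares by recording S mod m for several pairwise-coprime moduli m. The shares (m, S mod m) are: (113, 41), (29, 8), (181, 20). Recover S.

The moduli are pairwise coprime; N = 113·29·181 = 593137.
N/113 = 5249; 5249 ≡ 51 (mod 113); 51·82 ≡ 1, so inverse 82.
N/29 = 20453; 20453 ≡ 8 (mod 29); 8·11 ≡ 1, so inverse 11.
N/181 = 3277; 3277 ≡ 19 (mod 181); 19·162 ≡ 1, so inverse 162.
S ≡ 41·5249·82 + 8·20453·11 + 20·3277·162 = 30064482.
30064482 mod 593137 = 407632.

407632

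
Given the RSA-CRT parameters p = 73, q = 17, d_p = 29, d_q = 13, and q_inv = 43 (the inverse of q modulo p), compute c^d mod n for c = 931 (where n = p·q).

251

m₁ = c^(d_p) mod p: c ≡ 55 (mod 73), and 55^29 mod 73 = 32.
m₂ = c^(d_q) mod q: c ≡ 13 (mod 17), and 13^13 mod 17 = 13.
h = q_inv·(m₁ − m₂) mod p = 43·(32 − 13) mod 73 = 14.
m = m₂ + h·q = 13 + 14·17 = 251.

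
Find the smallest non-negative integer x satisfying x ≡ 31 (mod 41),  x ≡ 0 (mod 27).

810

From x ≡ 31 (mod 41) write x = 31 + 41t. Substituting into x ≡ 0 (mod 27) gives 41t ≡ 23 (mod 27), and since 14⁻¹ ≡ 2 (mod 27), t ≡ 19. Hence x ≡ 31 + 41·19 = 810 (mod 1107).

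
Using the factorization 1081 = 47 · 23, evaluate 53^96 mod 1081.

403

Mod 47: 53 ≡ 6; by Fermat, exponent reduces to 96 mod 46 = 4; 6^4 ≡ 27 (mod 47).
Mod 23: 53 ≡ 7; by Fermat, exponent reduces to 96 mod 22 = 8; 7^8 ≡ 12 (mod 23).
Combine by CRT: x ≡ 27 (mod 47), x ≡ 12 (mod 23) ⇒ x ≡ 403 (mod 1081).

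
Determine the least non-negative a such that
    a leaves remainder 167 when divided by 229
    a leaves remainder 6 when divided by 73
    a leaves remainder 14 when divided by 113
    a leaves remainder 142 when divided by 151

The moduli are pairwise coprime; N = 229·73·113·151 = 285242171.
N/229 = 1245599; 1245599 ≡ 68 (mod 229); 68·64 ≡ 1, so inverse 64.
N/73 = 3907427; 3907427 ≡ 29 (mod 73); 29·68 ≡ 1, so inverse 68.
N/113 = 2524267; 2524267 ≡ 73 (mod 113); 73·48 ≡ 1, so inverse 48.
N/151 = 1889021; 1889021 ≡ 11 (mod 151); 11·55 ≡ 1, so inverse 55.
a ≡ 167·1245599·64 + 6·3907427·68 + 14·2524267·48 + 142·1889021·55 = 31356753762.
31356753762 mod 285242171 = 265357123.

265357123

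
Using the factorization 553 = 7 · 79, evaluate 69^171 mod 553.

216

Mod 7: 69 ≡ 6; by Fermat, exponent reduces to 171 mod 6 = 3; 6^3 ≡ 6 (mod 7).
Mod 79: 69 ≡ 69; by Fermat, exponent reduces to 171 mod 78 = 15; 69^15 ≡ 58 (mod 79).
Combine by CRT: x ≡ 6 (mod 7), x ≡ 58 (mod 79) ⇒ x ≡ 216 (mod 553).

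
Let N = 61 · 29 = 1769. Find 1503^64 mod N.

Mod 61: 1503 ≡ 39; by Fermat, exponent reduces to 64 mod 60 = 4; 39^4 ≡ 16 (mod 61).
Mod 29: 1503 ≡ 24; by Fermat, exponent reduces to 64 mod 28 = 8; 24^8 ≡ 24 (mod 29).
Combine by CRT: x ≡ 16 (mod 61), x ≡ 24 (mod 29) ⇒ x ≡ 1358 (mod 1769).

1358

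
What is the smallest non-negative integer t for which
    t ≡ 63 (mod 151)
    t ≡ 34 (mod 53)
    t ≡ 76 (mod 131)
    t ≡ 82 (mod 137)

The moduli are pairwise coprime; N = 151·53·131·137 = 143629841.
N/151 = 951191; 951191 ≡ 42 (mod 151); 42·18 ≡ 1, so inverse 18.
N/53 = 2709997; 2709997 ≡ 1 (mod 53), inverse 1.
N/131 = 1096411; 1096411 ≡ 72 (mod 131); 72·111 ≡ 1, so inverse 111.
N/137 = 1048393; 1048393 ≡ 69 (mod 137); 69·2 ≡ 1, so inverse 2.
t ≡ 63·951191·18 + 34·2709997·1 + 76·1096411·111 + 82·1048393·2 = 10592050140.
10592050140 mod 143629841 = 107071747.

107071747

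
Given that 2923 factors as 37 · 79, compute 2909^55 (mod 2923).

495

Mod 37: 2909 ≡ 23; by Fermat, exponent reduces to 55 mod 36 = 19; 23^19 ≡ 14 (mod 37).
Mod 79: 2909 ≡ 65; 65^55 ≡ 21 (mod 79).
Combine by CRT: x ≡ 14 (mod 37), x ≡ 21 (mod 79) ⇒ x ≡ 495 (mod 2923).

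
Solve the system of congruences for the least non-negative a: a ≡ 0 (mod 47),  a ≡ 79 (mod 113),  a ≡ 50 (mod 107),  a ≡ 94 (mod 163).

18899781

The moduli are pairwise coprime; N = 47·113·107·163 = 92629151.
N/47 = 1970833; 1970833 ≡ 29 (mod 47); 29·13 ≡ 1, so inverse 13.
N/113 = 819727; 819727 ≡ 25 (mod 113); 25·104 ≡ 1, so inverse 104.
N/107 = 865693; 865693 ≡ 63 (mod 107); 63·17 ≡ 1, so inverse 17.
N/163 = 568277; 568277 ≡ 59 (mod 163); 59·105 ≡ 1, so inverse 105.
a ≡ 0·1970833·13 + 79·819727·104 + 50·865693·17 + 94·568277·105 = 13079610072.
13079610072 mod 92629151 = 18899781.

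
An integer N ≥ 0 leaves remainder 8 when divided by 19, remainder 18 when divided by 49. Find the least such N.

312

From N ≡ 8 (mod 19) write N = 8 + 19t. Substituting into N ≡ 18 (mod 49) gives 19t ≡ 10 (mod 49), and since 19⁻¹ ≡ 31 (mod 49), t ≡ 16. Hence N ≡ 8 + 19·16 = 312 (mod 931).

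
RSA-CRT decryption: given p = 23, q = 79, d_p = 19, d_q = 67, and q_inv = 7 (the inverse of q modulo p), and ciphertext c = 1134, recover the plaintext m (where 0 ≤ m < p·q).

770

m₁ = c^(d_p) mod p: c ≡ 7 (mod 23), and 7^19 mod 23 = 11.
m₂ = c^(d_q) mod q: c ≡ 28 (mod 79), and 28^67 mod 79 = 59.
h = q_inv·(m₁ − m₂) mod p = 7·(11 − 59) mod 23 = 9.
m = m₂ + h·q = 59 + 9·79 = 770.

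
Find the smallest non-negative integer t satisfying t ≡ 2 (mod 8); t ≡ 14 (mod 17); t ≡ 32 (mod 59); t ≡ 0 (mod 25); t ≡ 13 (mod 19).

2307050

The moduli are pairwise coprime; N = 8·17·59·25·19 = 3811400.
N/8 = 476425; 476425 ≡ 1 (mod 8), inverse 1.
N/17 = 224200; 224200 ≡ 4 (mod 17); 4·13 ≡ 1, so inverse 13.
N/59 = 64600; 64600 ≡ 54 (mod 59); 54·47 ≡ 1, so inverse 47.
N/25 = 152456; 152456 ≡ 6 (mod 25); 6·21 ≡ 1, so inverse 21.
N/19 = 200600; 200600 ≡ 17 (mod 19); 17·9 ≡ 1, so inverse 9.
t ≡ 2·476425·1 + 14·224200·13 + 32·64600·47 + 0·152456·21 + 13·200600·9 = 162385850.
162385850 mod 3811400 = 2307050.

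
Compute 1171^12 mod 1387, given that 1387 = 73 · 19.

Mod 73: 1171 ≡ 3; 3^12 ≡ 1 (mod 73).
Mod 19: 1171 ≡ 12; 12^12 ≡ 1 (mod 19).
Combine by CRT: x ≡ 1 (mod 73), x ≡ 1 (mod 19) ⇒ x ≡ 1 (mod 1387).

1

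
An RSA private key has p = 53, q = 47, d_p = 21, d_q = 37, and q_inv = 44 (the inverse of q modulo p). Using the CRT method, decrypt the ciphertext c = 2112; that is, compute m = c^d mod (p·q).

m₁ = c^(d_p) mod p: c ≡ 45 (mod 53), and 45^21 mod 53 = 19.
m₂ = c^(d_q) mod q: c ≡ 44 (mod 47), and 44^37 mod 47 = 33.
h = q_inv·(m₁ − m₂) mod p = 44·(19 − 33) mod 53 = 20.
m = m₂ + h·q = 33 + 20·47 = 973.

973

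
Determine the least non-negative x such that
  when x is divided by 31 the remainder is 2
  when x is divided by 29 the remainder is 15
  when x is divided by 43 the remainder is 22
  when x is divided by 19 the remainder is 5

364748

From x ≡ 2 (mod 31) write x = 2 + 31t. Substituting into x ≡ 15 (mod 29) gives 31t ≡ 13 (mod 29), and since 2⁻¹ ≡ 15 (mod 29), t ≡ 21. Hence x ≡ 2 + 31·21 = 653 (mod 899).
From x ≡ 653 (mod 899) write x = 653 + 899t. Substituting into x ≡ 22 (mod 43) gives 899t ≡ 14 (mod 43), and since 39⁻¹ ≡ 32 (mod 43), t ≡ 18. Hence x ≡ 653 + 899·18 = 16835 (mod 38657).
From x ≡ 16835 (mod 38657) write x = 16835 + 38657t. Substituting into x ≡ 5 (mod 19) gives 38657t ≡ 4 (mod 19), and since 11⁻¹ ≡ 7 (mod 19), t ≡ 9. Hence x ≡ 16835 + 38657·9 = 364748 (mod 734483).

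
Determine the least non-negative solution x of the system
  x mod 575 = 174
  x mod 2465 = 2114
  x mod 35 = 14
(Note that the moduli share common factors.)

1244474

Combine the congruences pairwise.
gcd(575, 2465) = 5 and 5 | (2114 − 174), so the pair is consistent; merging gives x ≡ 110574 (mod 283475), where 283475 = lcm(575, 2465).
gcd(283475, 35) = 5 and 5 | (14 − 110574), so the pair is consistent; merging gives x ≡ 1244474 (mod 1984325), where 1984325 = lcm(283475, 35).
The solution is unique modulo lcm(575, 2465, 35) = 1984325.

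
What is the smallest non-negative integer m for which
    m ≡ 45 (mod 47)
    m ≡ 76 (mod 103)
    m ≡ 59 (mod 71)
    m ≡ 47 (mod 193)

Combine the congruences pairwise.
From m ≡ 45 (mod 47) write m = 45 + 47t. Substituting into m ≡ 76 (mod 103) gives 47t ≡ 31 (mod 103), and since 47⁻¹ ≡ 57 (mod 103), t ≡ 16. Hence m ≡ 45 + 47·16 = 797 (mod 4841).
From m ≡ 797 (mod 4841) write m = 797 + 4841t. Substituting into m ≡ 59 (mod 71) gives 4841t ≡ 43 (mod 71), and since 13⁻¹ ≡ 11 (mod 71), t ≡ 47. Hence m ≡ 797 + 4841·47 = 228324 (mod 343711).
From m ≡ 228324 (mod 343711) write m = 228324 + 343711t. Substituting into m ≡ 47 (mod 193) gives 343711t ≡ 42 (mod 193), and since 171⁻¹ ≡ 114 (mod 193), t ≡ 156. Hence m ≡ 228324 + 343711·156 = 53847240 (mod 66336223).

53847240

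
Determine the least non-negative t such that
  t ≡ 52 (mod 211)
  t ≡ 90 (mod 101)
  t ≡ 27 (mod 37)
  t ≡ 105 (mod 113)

1383790

The moduli are pairwise coprime; N = 211·101·37·113 = 89101291.
N/211 = 422281; 422281 ≡ 70 (mod 211); 70·208 ≡ 1, so inverse 208.
N/101 = 882191; 882191 ≡ 57 (mod 101); 57·39 ≡ 1, so inverse 39.
N/37 = 2408143; 2408143 ≡ 35 (mod 37); 35·18 ≡ 1, so inverse 18.
N/113 = 788507; 788507 ≡ 106 (mod 113); 106·16 ≡ 1, so inverse 16.
t ≡ 52·422281·208 + 90·882191·39 + 27·2408143·18 + 105·788507·16 = 10158930964.
10158930964 mod 89101291 = 1383790.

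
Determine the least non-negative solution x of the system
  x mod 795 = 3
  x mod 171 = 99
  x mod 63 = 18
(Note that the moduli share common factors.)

gcd(795, 171) = 3 and 3 | (99 − 3), so the pair is consistent; merging gives x ≡ 34983 (mod 45315), where 45315 = lcm(795, 171).
gcd(45315, 63) = 9 and 9 | (18 − 34983), so the pair is consistent; merging gives x ≡ 34983 (mod 317205), where 317205 = lcm(45315, 63).
The solution is unique modulo lcm(795, 171, 63) = 317205.

34983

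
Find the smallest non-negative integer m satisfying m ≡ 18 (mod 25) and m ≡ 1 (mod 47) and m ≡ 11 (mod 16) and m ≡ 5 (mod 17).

The moduli are pairwise coprime; N = 25·47·16·17 = 319600.
N/25 = 12784; 12784 ≡ 9 (mod 25); 9·14 ≡ 1, so inverse 14.
N/47 = 6800; 6800 ≡ 32 (mod 47); 32·25 ≡ 1, so inverse 25.
N/16 = 19975; 19975 ≡ 7 (mod 16); 7·7 ≡ 1, so inverse 7.
N/17 = 18800; 18800 ≡ 15 (mod 17); 15·8 ≡ 1, so inverse 8.
m ≡ 18·12784·14 + 1·6800·25 + 11·19975·7 + 5·18800·8 = 5681643.
5681643 mod 319600 = 248443.

248443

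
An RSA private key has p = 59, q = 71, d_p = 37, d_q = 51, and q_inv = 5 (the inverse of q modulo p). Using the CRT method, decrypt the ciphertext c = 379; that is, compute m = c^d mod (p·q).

2969

m₁ = c^(d_p) mod p: c ≡ 25 (mod 59), and 25^37 mod 59 = 19.
m₂ = c^(d_q) mod q: c ≡ 24 (mod 71), and 24^51 mod 71 = 58.
h = q_inv·(m₁ − m₂) mod p = 5·(19 − 58) mod 59 = 41.
m = m₂ + h·q = 58 + 41·71 = 2969.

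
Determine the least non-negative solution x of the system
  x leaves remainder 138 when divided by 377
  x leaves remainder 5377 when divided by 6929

171673

gcd(377, 6929) = 13 and 13 | (5377 − 138), so the pair is consistent; merging gives x ≡ 171673 (mod 200941), where 200941 = lcm(377, 6929).
The solution is unique modulo lcm(377, 6929) = 200941.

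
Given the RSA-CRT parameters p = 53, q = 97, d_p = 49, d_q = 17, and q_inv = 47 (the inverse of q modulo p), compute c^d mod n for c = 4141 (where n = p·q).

2455

m₁ = c^(d_p) mod p: c ≡ 7 (mod 53), and 7^49 mod 53 = 17.
m₂ = c^(d_q) mod q: c ≡ 67 (mod 97), and 67^17 mod 97 = 30.
h = q_inv·(m₁ − m₂) mod p = 47·(17 − 30) mod 53 = 25.
m = m₂ + h·q = 30 + 25·97 = 2455.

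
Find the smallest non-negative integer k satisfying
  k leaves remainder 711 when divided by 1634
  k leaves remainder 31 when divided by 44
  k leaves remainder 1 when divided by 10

gcd(1634, 44) = 2 and 2 | (31 − 711), so the pair is consistent; merging gives k ≡ 7247 (mod 35948), where 35948 = lcm(1634, 44).
gcd(35948, 10) = 2 and 2 | (1 − 7247), so the pair is consistent; merging gives k ≡ 115091 (mod 179740), where 179740 = lcm(35948, 10).
The solution is unique modulo lcm(1634, 44, 10) = 179740.

115091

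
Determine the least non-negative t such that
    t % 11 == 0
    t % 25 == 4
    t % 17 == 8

2354

The moduli are pairwise coprime; N = 11·25·17 = 4675.
N/11 = 425; 425 ≡ 7 (mod 11); 7·8 ≡ 1, so inverse 8.
N/25 = 187; 187 ≡ 12 (mod 25); 12·23 ≡ 1, so inverse 23.
N/17 = 275; 275 ≡ 3 (mod 17); 3·6 ≡ 1, so inverse 6.
t ≡ 0·425·8 + 4·187·23 + 8·275·6 = 30404.
30404 mod 4675 = 2354.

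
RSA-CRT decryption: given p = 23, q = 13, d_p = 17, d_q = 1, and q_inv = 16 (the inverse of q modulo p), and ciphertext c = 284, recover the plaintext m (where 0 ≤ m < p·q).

m₁ = c^(d_p) mod p: c ≡ 8 (mod 23), and 8^17 mod 23 = 13.
m₂ = c^(d_q) mod q: c ≡ 11 (mod 13), and 11^1 mod 13 = 11.
h = q_inv·(m₁ − m₂) mod p = 16·(13 − 11) mod 23 = 9.
m = m₂ + h·q = 11 + 9·13 = 128.

128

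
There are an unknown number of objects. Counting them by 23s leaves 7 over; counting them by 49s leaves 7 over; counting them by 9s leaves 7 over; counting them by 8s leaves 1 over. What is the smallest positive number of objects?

The moduli are pairwise coprime; M = 23·49·9·8 = 81144.
M/23 = 3528; 3528 ≡ 9 (mod 23); 9·18 ≡ 1, so inverse 18.
M/49 = 1656; 1656 ≡ 39 (mod 49); 39·44 ≡ 1, so inverse 44.
M/9 = 9016; 9016 ≡ 7 (mod 9); 7·4 ≡ 1, so inverse 4.
M/8 = 10143; 10143 ≡ 7 (mod 8); 7·7 ≡ 1, so inverse 7.
N ≡ 7·3528·18 + 7·1656·44 + 7·9016·4 + 1·10143·7 = 1278025.
1278025 mod 81144 = 60865.

60865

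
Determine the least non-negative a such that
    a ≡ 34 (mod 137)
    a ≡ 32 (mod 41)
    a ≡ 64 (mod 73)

32914

From a ≡ 34 (mod 137) write a = 34 + 137t. Substituting into a ≡ 32 (mod 41) gives 137t ≡ 39 (mod 41), and since 14⁻¹ ≡ 3 (mod 41), t ≡ 35. Hence a ≡ 34 + 137·35 = 4829 (mod 5617).
From a ≡ 4829 (mod 5617) write a = 4829 + 5617t. Substituting into a ≡ 64 (mod 73) gives 5617t ≡ 53 (mod 73), and since 69⁻¹ ≡ 18 (mod 73), t ≡ 5. Hence a ≡ 4829 + 5617·5 = 32914 (mod 410041).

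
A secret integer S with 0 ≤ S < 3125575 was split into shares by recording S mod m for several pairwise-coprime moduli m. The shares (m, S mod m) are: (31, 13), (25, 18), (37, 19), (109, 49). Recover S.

The moduli are pairwise coprime; N = 31·25·37·109 = 3125575.
N/31 = 100825; 100825 ≡ 13 (mod 31); 13·12 ≡ 1, so inverse 12.
N/25 = 125023; 125023 ≡ 23 (mod 25); 23·12 ≡ 1, so inverse 12.
N/37 = 84475; 84475 ≡ 4 (mod 37); 4·28 ≡ 1, so inverse 28.
N/109 = 28675; 28675 ≡ 8 (mod 109); 8·41 ≡ 1, so inverse 41.
S ≡ 13·100825·12 + 18·125023·12 + 19·84475·28 + 49·28675·41 = 145282443.
145282443 mod 3125575 = 1505993.

1505993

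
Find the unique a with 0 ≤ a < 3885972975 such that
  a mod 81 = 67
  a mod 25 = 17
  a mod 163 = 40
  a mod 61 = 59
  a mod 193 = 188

2283687742

The moduli are pairwise coprime; N = 81·25·163·61·193 = 3885972975.
N/81 = 47974975; 47974975 ≡ 52 (mod 81); 52·67 ≡ 1, so inverse 67.
N/25 = 155438919; 155438919 ≡ 19 (mod 25); 19·4 ≡ 1, so inverse 4.
N/163 = 23840325; 23840325 ≡ 108 (mod 163); 108·80 ≡ 1, so inverse 80.
N/61 = 63704475; 63704475 ≡ 40 (mod 61); 40·29 ≡ 1, so inverse 29.
N/193 = 20134575; 20134575 ≡ 43 (mod 193); 43·9 ≡ 1, so inverse 9.
a ≡ 67·47974975·67 + 17·155438919·4 + 40·23840325·80 + 59·63704475·29 + 188·20134575·9 = 445284606892.
445284606892 mod 3885972975 = 2283687742.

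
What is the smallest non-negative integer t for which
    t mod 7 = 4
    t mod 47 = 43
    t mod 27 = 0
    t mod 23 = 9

From t ≡ 4 (mod 7) write t = 4 + 7s. Substituting into t ≡ 43 (mod 47) gives 7s ≡ 39 (mod 47), and since 7⁻¹ ≡ 27 (mod 47), s ≡ 19. Hence t ≡ 4 + 7·19 = 137 (mod 329).
From t ≡ 137 (mod 329) write t = 137 + 329s. Substituting into t ≡ 0 (mod 27) gives 329s ≡ 25 (mod 27), and since 5⁻¹ ≡ 11 (mod 27), s ≡ 5. Hence t ≡ 137 + 329·5 = 1782 (mod 8883).
From t ≡ 1782 (mod 8883) write t = 1782 + 8883s. Substituting into t ≡ 9 (mod 23) gives 8883s ≡ 21 (mod 23), and since 5⁻¹ ≡ 14 (mod 23), s ≡ 18. Hence t ≡ 1782 + 8883·18 = 161676 (mod 204309).

161676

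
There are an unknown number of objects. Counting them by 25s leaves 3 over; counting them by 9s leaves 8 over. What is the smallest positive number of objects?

From N ≡ 3 (mod 25) write N = 3 + 25t. Substituting into N ≡ 8 (mod 9) gives 25t ≡ 5 (mod 9), and since 7⁻¹ ≡ 4 (mod 9), t ≡ 2. Hence N ≡ 3 + 25·2 = 53 (mod 225).

53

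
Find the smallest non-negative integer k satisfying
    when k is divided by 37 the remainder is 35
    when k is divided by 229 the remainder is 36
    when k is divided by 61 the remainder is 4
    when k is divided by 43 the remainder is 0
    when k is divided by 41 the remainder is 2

539285876

The moduli are pairwise coprime; N = 37·229·61·43·41 = 911211839.
N/37 = 24627347; 24627347 ≡ 36 (mod 37); 36·36 ≡ 1, so inverse 36.
N/229 = 3979091; 3979091 ≡ 216 (mod 229); 216·88 ≡ 1, so inverse 88.
N/61 = 14937899; 14937899 ≡ 36 (mod 61); 36·39 ≡ 1, so inverse 39.
N/43 = 21190973; 21190973 ≡ 14 (mod 43); 14·40 ≡ 1, so inverse 40.
N/41 = 22224679; 22224679 ≡ 14 (mod 41); 14·3 ≡ 1, so inverse 3.
k ≡ 35·24627347·36 + 36·3979091·88 + 4·14937899·39 + 0·21190973·40 + 2·22224679·3 = 46099877826.
46099877826 mod 911211839 = 539285876.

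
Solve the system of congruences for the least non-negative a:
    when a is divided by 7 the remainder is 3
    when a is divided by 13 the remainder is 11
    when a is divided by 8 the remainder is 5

661

The moduli are pairwise coprime; N = 7·13·8 = 728.
N/7 = 104; 104 ≡ 6 (mod 7); 6·6 ≡ 1, so inverse 6.
N/13 = 56; 56 ≡ 4 (mod 13); 4·10 ≡ 1, so inverse 10.
N/8 = 91; 91 ≡ 3 (mod 8); 3·3 ≡ 1, so inverse 3.
a ≡ 3·104·6 + 11·56·10 + 5·91·3 = 9397.
9397 mod 728 = 661.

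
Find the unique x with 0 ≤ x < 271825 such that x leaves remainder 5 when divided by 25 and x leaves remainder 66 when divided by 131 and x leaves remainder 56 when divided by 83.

166305

From x ≡ 5 (mod 25) write x = 5 + 25t. Substituting into x ≡ 66 (mod 131) gives 25t ≡ 61 (mod 131), and since 25⁻¹ ≡ 21 (mod 131), t ≡ 102. Hence x ≡ 5 + 25·102 = 2555 (mod 3275).
From x ≡ 2555 (mod 3275) write x = 2555 + 3275t. Substituting into x ≡ 56 (mod 83) gives 3275t ≡ 74 (mod 83), and since 38⁻¹ ≡ 59 (mod 83), t ≡ 50. Hence x ≡ 2555 + 3275·50 = 166305 (mod 271825).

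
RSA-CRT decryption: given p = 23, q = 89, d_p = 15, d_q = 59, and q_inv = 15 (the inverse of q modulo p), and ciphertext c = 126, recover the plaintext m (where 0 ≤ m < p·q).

m₁ = c^(d_p) mod p: c ≡ 11 (mod 23), and 11^15 mod 23 = 10.
m₂ = c^(d_q) mod q: c ≡ 37 (mod 89), and 37^59 mod 89 = 12.
h = q_inv·(m₁ − m₂) mod p = 15·(10 − 12) mod 23 = 16.
m = m₂ + h·q = 12 + 16·89 = 1436.

1436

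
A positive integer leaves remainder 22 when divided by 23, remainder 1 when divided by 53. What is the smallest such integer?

From a ≡ 22 (mod 23) write a = 22 + 23t. Substituting into a ≡ 1 (mod 53) gives 23t ≡ 32 (mod 53), and since 23⁻¹ ≡ 30 (mod 53), t ≡ 6. Hence a ≡ 22 + 23·6 = 160 (mod 1219).

160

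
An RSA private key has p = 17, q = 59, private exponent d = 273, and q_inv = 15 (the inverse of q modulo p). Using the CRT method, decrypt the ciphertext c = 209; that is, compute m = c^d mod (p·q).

940

d_p = d mod (p−1) = 273 mod 16 = 1; d_q = d mod (q−1) = 41.
m₁ = c^(d_p) mod p: c ≡ 5 (mod 17), and 5^1 mod 17 = 5.
m₂ = c^(d_q) mod q: c ≡ 32 (mod 59), and 32^41 mod 59 = 55.
h = q_inv·(m₁ − m₂) mod p = 15·(5 − 55) mod 17 = 15.
m = m₂ + h·q = 55 + 15·59 = 940.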